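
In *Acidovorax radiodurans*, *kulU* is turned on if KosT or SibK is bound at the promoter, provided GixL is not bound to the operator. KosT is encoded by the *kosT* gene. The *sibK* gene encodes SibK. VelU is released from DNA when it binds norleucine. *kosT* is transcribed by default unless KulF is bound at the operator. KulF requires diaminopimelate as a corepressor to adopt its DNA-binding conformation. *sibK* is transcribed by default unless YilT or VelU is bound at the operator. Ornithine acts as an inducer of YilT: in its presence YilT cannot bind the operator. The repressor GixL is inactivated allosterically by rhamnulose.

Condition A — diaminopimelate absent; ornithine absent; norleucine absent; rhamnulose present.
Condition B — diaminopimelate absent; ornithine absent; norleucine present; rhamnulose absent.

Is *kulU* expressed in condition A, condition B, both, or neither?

A only

Condition A:
Diaminopimelate is absent, so KulF is inactive.
With no repressor bound, *kosT* is transcribed.
So KosT is produced and active.
Ornithine is absent, so YilT is active.
Norleucine is absent, so VelU is active.
With repressor YilT bound, *sibK* is not transcribed.
So SibK is not produced.
Rhamnulose is present, so GixL is inactive.
Activator KosT is present, so *kulU* is transcribed.
→ *kulU* is ON in A.
Condition B:
Diaminopimelate is absent, so KulF is inactive.
With no repressor bound, *kosT* is transcribed.
So KosT is produced and active.
Ornithine is absent, so YilT is active.
Norleucine is present, so VelU is inactive.
With repressor YilT bound, *sibK* is not transcribed.
So SibK is not produced.
Rhamnulose is absent, so GixL is active.
With repressor GixL bound, *kulU* is not transcribed.
→ *kulU* is OFF in B.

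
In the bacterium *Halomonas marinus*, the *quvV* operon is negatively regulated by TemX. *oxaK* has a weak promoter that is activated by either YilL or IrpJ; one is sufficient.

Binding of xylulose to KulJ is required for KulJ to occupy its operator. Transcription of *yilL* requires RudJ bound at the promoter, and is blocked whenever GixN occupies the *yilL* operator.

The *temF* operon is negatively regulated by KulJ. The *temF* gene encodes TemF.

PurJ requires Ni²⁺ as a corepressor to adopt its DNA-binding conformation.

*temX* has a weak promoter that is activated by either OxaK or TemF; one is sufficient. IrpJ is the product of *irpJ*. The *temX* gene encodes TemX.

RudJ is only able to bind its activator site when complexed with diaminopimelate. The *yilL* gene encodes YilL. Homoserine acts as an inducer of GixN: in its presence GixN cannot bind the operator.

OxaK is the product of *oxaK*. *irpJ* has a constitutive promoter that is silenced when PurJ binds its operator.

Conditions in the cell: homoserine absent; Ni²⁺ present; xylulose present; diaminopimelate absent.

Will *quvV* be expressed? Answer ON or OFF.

Diaminopimelate is absent, so RudJ is inactive.
Homoserine is absent, so GixN is active.
With repressor GixN bound, *yilL* is not transcribed.
So YilL is not produced.
Ni²⁺ is present, so PurJ is active.
With repressor PurJ bound, *irpJ* is not transcribed.
So IrpJ is not produced.
No activator is available at the *oxaK* promoter, so *oxaK* is not transcribed.
So OxaK is not produced.
Xylulose is present, so KulJ is active.
With repressor KulJ bound, *temF* is not transcribed.
So TemF is not produced.
No activator is available at the *temX* promoter, so *temX* is not transcribed.
So TemX is not produced.
With no repressor bound, *quvV* is transcribed.

ON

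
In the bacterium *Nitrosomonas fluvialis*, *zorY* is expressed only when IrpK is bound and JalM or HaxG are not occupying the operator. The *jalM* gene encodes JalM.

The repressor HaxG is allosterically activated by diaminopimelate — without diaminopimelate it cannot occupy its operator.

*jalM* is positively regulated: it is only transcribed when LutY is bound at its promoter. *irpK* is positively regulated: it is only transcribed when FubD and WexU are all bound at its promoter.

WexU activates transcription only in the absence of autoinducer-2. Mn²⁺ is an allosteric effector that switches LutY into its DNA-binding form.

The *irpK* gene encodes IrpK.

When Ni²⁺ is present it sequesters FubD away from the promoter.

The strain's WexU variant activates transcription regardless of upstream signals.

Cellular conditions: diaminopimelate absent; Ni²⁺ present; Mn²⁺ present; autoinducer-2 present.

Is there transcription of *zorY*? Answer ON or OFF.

OFF

Ni²⁺ is present, so FubD is inactive.
WexU is constitutively active in this strain.
Required activator FubD is absent, so *irpK* is not transcribed.
So IrpK is not produced.
Mn²⁺ is present, so LutY is active.
No repressor is bound and LutY is active, so *jalM* is transcribed.
So JalM is produced and active.
Diaminopimelate is absent, so HaxG is inactive.
With repressor JalM bound, *zorY* is not transcribed.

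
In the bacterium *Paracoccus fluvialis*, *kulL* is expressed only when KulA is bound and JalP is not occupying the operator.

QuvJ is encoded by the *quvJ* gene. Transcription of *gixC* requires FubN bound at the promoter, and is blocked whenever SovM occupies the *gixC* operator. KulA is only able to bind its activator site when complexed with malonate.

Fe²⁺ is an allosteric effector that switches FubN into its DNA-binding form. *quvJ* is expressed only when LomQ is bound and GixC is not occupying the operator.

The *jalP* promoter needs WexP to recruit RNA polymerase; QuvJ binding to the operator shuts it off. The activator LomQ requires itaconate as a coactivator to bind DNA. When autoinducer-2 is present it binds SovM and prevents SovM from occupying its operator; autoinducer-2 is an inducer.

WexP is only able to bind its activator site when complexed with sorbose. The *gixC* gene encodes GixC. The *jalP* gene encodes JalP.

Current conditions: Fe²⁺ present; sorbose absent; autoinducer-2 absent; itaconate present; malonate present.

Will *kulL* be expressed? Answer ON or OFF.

ON

Sorbose is absent, so WexP is inactive.
Fe²⁺ is present, so FubN is active.
Autoinducer-2 is absent, so SovM is active.
With repressor SovM bound, *gixC* is not transcribed.
So GixC is not produced.
Itaconate is present, so LomQ is active.
No repressor is bound and LomQ is active, so *quvJ* is transcribed.
So QuvJ is produced and active.
With repressor QuvJ bound, *jalP* is not transcribed.
So JalP is not produced.
Malonate is present, so KulA is active.
No repressor is bound and KulA is active, so *kulL* is transcribed.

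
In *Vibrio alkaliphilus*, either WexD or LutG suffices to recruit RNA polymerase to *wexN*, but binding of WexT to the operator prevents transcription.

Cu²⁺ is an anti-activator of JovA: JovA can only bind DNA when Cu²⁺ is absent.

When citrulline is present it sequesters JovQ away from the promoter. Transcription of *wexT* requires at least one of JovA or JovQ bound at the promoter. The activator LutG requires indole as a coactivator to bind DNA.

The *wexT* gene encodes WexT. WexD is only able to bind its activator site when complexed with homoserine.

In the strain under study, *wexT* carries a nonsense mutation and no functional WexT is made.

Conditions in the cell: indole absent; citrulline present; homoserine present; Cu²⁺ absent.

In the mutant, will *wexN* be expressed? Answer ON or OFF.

Homoserine is present, so WexD is active.
Indole is absent, so LutG is inactive.
WexT is non-functional in this strain, so it has no effect.
Activator WexD is present, so *wexN* is transcribed.

ON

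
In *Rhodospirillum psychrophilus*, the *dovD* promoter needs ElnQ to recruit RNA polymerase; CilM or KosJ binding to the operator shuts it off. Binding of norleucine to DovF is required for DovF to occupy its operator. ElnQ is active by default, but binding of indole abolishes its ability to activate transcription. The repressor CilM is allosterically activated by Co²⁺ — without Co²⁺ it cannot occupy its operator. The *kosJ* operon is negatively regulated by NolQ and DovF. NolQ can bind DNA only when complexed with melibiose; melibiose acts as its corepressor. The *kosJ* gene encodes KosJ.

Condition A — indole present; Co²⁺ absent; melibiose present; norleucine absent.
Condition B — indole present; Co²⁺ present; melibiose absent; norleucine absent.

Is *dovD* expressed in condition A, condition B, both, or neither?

Condition A:
Indole is present, so ElnQ is inactive.
Co²⁺ is absent, so CilM is inactive.
Melibiose is present, so NolQ is active.
Norleucine is absent, so DovF is inactive.
With repressor NolQ bound, *kosJ* is not transcribed.
So KosJ is not produced.
Required activator ElnQ is absent, so *dovD* is not transcribed.
→ *dovD* is OFF in A.
Condition B:
Indole is present, so ElnQ is inactive.
Co²⁺ is present, so CilM is active.
Melibiose is absent, so NolQ is inactive.
Norleucine is absent, so DovF is inactive.
With no repressor bound, *kosJ* is transcribed.
So KosJ is produced and active.
With repressor CilM bound, *dovD* is not transcribed.
→ *dovD* is OFF in B.

neither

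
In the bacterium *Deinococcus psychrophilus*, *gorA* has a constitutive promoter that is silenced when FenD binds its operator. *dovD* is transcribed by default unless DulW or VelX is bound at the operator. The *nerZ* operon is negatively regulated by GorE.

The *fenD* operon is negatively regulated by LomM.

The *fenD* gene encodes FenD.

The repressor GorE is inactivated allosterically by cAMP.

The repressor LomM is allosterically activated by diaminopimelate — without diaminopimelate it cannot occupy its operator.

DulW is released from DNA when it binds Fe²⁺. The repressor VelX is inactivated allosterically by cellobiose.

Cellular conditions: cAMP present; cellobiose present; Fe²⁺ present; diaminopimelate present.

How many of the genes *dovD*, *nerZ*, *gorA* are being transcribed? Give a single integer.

Fe²⁺ is present, so DulW is inactive.
Cellobiose is present, so VelX is inactive.
With no repressor bound, *dovD* is transcribed.
→ *dovD* is ON.
cAMP is present, so GorE is inactive.
With no repressor bound, *nerZ* is transcribed.
→ *nerZ* is ON.
Diaminopimelate is present, so LomM is active.
With repressor LomM bound, *fenD* is not transcribed.
So FenD is not produced.
With no repressor bound, *gorA* is transcribed.
→ *gorA* is ON.
3 of the 3 genes are transcribed.

3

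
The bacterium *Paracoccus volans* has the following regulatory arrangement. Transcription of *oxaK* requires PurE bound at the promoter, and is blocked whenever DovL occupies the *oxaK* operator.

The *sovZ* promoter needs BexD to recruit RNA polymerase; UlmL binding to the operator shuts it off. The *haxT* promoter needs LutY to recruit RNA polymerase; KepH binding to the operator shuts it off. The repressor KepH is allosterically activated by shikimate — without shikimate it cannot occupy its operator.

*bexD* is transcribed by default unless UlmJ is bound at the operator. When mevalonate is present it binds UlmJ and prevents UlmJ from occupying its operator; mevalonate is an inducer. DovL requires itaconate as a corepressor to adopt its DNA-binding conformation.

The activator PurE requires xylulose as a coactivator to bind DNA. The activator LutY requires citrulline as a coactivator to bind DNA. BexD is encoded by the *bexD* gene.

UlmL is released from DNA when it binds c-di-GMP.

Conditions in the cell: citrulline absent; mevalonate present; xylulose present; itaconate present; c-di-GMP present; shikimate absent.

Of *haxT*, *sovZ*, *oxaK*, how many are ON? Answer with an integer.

Shikimate is absent, so KepH is inactive.
Citrulline is absent, so LutY is inactive.
Required activator LutY is absent, so *haxT* is not transcribed.
→ *haxT* is OFF.
c-di-GMP is present, so UlmL is inactive.
Mevalonate is present, so UlmJ is inactive.
With no repressor bound, *bexD* is transcribed.
So BexD is produced and active.
No repressor is bound and BexD is active, so *sovZ* is transcribed.
→ *sovZ* is ON.
Itaconate is present, so DovL is active.
Xylulose is present, so PurE is active.
With repressor DovL bound, *oxaK* is not transcribed.
→ *oxaK* is OFF.
1 of the 3 genes is transcribed.

1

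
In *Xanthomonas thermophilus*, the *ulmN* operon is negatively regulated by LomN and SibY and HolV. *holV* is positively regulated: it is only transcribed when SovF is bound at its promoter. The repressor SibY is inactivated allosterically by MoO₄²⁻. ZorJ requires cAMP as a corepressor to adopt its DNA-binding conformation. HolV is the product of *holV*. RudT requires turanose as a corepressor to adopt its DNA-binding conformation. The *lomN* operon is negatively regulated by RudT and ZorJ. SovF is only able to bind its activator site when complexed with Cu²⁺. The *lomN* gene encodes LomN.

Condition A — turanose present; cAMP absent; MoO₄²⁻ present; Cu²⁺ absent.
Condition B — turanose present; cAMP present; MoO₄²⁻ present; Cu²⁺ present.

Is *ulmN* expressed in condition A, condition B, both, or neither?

Condition A:
Turanose is present, so RudT is active.
cAMP is absent, so ZorJ is inactive.
With repressor RudT bound, *lomN* is not transcribed.
So LomN is not produced.
MoO₄²⁻ is present, so SibY is inactive.
Cu²⁺ is absent, so SovF is inactive.
Required activator SovF is absent, so *holV* is not transcribed.
So HolV is not produced.
With no repressor bound, *ulmN* is transcribed.
→ *ulmN* is ON in A.
Condition B:
Turanose is present, so RudT is active.
cAMP is present, so ZorJ is active.
With repressor RudT bound, *lomN* is not transcribed.
So LomN is not produced.
MoO₄²⁻ is present, so SibY is inactive.
Cu²⁺ is present, so SovF is active.
No repressor is bound and SovF is active, so *holV* is transcribed.
So HolV is produced and active.
With repressor HolV bound, *ulmN* is not transcribed.
→ *ulmN* is OFF in B.

A only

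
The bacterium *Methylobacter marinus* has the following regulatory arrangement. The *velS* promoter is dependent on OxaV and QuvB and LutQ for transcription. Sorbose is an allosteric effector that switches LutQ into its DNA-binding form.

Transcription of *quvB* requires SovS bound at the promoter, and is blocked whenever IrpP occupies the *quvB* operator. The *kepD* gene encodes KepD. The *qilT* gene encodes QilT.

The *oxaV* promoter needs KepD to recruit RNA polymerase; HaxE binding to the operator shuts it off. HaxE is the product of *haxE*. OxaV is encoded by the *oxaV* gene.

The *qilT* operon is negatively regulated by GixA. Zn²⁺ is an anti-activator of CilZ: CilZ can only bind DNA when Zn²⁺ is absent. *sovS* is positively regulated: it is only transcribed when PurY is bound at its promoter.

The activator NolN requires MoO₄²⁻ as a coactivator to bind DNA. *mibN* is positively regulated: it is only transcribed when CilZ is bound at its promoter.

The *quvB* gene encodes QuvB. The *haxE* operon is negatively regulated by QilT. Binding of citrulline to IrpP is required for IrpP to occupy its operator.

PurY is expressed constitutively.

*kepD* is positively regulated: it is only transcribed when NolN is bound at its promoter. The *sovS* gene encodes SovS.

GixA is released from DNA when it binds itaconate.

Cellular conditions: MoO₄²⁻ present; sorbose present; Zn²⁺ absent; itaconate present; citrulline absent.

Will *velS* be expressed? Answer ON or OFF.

ON

MoO₄²⁻ is present, so NolN is active.
No repressor is bound and NolN is active, so *kepD* is transcribed.
So KepD is produced and active.
Itaconate is present, so GixA is inactive.
With no repressor bound, *qilT* is transcribed.
So QilT is produced and active.
With repressor QilT bound, *haxE* is not transcribed.
So HaxE is not produced.
No repressor is bound and KepD is active, so *oxaV* is transcribed.
So OxaV is produced and active.
Citrulline is absent, so IrpP is inactive.
PurY is produced constitutively and is active.
No repressor is bound and PurY is active, so *sovS* is transcribed.
So SovS is produced and active.
No repressor is bound and SovS is active, so *quvB* is transcribed.
So QuvB is produced and active.
Sorbose is present, so LutQ is active.
No repressor is bound and OxaV and QuvB and LutQ are active, so *velS* is transcribed.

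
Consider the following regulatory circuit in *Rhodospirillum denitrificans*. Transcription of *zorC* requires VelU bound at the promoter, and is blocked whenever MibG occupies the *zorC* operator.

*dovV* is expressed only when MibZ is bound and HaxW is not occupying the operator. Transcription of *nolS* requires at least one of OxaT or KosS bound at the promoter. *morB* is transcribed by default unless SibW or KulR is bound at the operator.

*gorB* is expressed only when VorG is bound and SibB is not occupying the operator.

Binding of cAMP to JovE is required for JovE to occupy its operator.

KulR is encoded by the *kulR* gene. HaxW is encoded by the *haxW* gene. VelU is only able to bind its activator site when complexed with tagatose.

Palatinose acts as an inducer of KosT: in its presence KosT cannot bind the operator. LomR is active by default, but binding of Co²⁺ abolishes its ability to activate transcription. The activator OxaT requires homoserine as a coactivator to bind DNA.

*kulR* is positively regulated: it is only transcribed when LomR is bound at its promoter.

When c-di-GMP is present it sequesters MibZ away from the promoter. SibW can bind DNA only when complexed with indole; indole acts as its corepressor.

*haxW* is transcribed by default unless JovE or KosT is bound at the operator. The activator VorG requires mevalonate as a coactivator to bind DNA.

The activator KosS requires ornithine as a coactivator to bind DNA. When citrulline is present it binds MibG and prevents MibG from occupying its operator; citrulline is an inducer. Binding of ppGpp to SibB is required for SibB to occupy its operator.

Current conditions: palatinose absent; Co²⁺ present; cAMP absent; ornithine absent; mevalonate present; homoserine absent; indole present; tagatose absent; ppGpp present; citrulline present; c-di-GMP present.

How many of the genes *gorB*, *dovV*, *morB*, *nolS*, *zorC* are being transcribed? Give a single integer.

0

Mevalonate is present, so VorG is active.
ppGpp is present, so SibB is active.
With repressor SibB bound, *gorB* is not transcribed.
→ *gorB* is OFF.
cAMP is absent, so JovE is inactive.
Palatinose is absent, so KosT is active.
With repressor KosT bound, *haxW* is not transcribed.
So HaxW is not produced.
c-di-GMP is present, so MibZ is inactive.
Required activator MibZ is absent, so *dovV* is not transcribed.
→ *dovV* is OFF.
Indole is present, so SibW is active.
Co²⁺ is present, so LomR is inactive.
Required activator LomR is absent, so *kulR* is not transcribed.
So KulR is not produced.
With repressor SibW bound, *morB* is not transcribed.
→ *morB* is OFF.
Homoserine is absent, so OxaT is inactive.
Ornithine is absent, so KosS is inactive.
No activator is available at the *nolS* promoter, so *nolS* is not transcribed.
→ *nolS* is OFF.
Tagatose is absent, so VelU is inactive.
Citrulline is present, so MibG is inactive.
Required activator VelU is absent, so *zorC* is not transcribed.
→ *zorC* is OFF.
0 of the 5 genes are transcribed.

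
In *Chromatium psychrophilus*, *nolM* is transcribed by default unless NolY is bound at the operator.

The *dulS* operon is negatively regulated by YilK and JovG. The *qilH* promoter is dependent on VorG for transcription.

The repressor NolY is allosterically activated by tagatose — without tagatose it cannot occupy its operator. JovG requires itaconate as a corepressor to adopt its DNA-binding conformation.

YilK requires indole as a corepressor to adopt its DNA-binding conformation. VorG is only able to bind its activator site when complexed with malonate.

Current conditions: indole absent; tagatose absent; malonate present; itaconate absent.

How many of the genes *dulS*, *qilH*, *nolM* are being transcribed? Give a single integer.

Indole is absent, so YilK is inactive.
Itaconate is absent, so JovG is inactive.
With no repressor bound, *dulS* is transcribed.
→ *dulS* is ON.
Malonate is present, so VorG is active.
No repressor is bound and VorG is active, so *qilH* is transcribed.
→ *qilH* is ON.
Tagatose is absent, so NolY is inactive.
With no repressor bound, *nolM* is transcribed.
→ *nolM* is ON.
3 of the 3 genes are transcribed.

3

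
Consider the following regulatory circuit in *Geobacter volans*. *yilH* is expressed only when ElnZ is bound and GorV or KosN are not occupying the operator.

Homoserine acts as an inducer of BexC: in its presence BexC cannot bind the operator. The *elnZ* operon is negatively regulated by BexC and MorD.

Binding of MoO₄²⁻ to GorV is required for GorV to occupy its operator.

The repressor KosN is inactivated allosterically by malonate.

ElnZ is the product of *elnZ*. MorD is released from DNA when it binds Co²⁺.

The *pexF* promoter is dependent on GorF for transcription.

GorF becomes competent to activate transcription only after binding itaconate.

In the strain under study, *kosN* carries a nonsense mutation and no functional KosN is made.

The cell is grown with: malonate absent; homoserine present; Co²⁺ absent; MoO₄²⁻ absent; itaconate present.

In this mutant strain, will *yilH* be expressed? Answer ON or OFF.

OFF

MoO₄²⁻ is absent, so GorV is inactive.
KosN is non-functional in this strain, so it has no effect.
Homoserine is present, so BexC is inactive.
Co²⁺ is absent, so MorD is active.
With repressor MorD bound, *elnZ* is not transcribed.
So ElnZ is not produced.
Required activator ElnZ is absent, so *yilH* is not transcribed.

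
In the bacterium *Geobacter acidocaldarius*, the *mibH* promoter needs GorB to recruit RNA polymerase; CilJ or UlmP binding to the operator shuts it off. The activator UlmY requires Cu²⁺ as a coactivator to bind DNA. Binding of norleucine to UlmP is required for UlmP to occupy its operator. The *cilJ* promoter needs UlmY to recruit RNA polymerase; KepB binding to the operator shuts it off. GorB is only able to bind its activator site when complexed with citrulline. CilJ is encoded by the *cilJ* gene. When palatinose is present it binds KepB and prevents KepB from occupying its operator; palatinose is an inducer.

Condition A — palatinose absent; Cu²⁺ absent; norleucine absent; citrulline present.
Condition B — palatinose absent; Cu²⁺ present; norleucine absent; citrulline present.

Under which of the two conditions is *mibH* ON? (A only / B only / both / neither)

Condition A:
Palatinose is absent, so KepB is active.
Cu²⁺ is absent, so UlmY is inactive.
With repressor KepB bound, *cilJ* is not transcribed.
So CilJ is not produced.
Norleucine is absent, so UlmP is inactive.
Citrulline is present, so GorB is active.
No repressor is bound and GorB is active, so *mibH* is transcribed.
→ *mibH* is ON in A.
Condition B:
Palatinose is absent, so KepB is active.
Cu²⁺ is present, so UlmY is active.
With repressor KepB bound, *cilJ* is not transcribed.
So CilJ is not produced.
Norleucine is absent, so UlmP is inactive.
Citrulline is present, so GorB is active.
No repressor is bound and GorB is active, so *mibH* is transcribed.
→ *mibH* is ON in B.

both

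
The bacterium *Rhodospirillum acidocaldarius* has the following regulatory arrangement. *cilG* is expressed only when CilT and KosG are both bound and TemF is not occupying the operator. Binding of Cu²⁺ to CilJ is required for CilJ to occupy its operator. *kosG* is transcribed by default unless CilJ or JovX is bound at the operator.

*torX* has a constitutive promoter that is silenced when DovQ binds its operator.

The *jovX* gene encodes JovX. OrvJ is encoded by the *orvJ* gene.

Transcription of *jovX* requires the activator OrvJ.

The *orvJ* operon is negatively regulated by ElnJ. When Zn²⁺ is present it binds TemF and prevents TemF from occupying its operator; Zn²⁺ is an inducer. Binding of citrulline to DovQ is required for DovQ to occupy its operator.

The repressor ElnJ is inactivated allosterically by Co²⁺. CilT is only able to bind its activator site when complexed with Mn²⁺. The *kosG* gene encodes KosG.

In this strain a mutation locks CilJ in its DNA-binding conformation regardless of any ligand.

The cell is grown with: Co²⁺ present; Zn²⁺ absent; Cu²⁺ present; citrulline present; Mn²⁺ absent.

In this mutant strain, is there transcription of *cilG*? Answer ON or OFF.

Zn²⁺ is absent, so TemF is active.
Mn²⁺ is absent, so CilT is inactive.
CilJ is constitutively active in this strain.
Co²⁺ is present, so ElnJ is inactive.
With no repressor bound, *orvJ* is transcribed.
So OrvJ is produced and active.
No repressor is bound and OrvJ is active, so *jovX* is transcribed.
So JovX is produced and active.
With repressor CilJ bound, *kosG* is not transcribed.
So KosG is not produced.
With repressor TemF bound, *cilG* is not transcribed.

OFF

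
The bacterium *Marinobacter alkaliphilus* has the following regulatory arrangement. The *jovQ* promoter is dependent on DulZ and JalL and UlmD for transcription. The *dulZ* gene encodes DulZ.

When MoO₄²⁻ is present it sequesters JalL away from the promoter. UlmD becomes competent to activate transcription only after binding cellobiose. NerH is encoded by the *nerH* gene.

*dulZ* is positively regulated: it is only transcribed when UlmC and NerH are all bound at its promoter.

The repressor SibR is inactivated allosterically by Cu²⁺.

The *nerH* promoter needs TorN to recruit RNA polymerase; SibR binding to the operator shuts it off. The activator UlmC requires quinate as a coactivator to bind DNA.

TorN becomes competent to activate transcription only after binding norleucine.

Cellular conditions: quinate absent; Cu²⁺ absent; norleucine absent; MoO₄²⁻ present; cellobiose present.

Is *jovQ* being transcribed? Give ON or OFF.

OFF

Quinate is absent, so UlmC is inactive.
Norleucine is absent, so TorN is inactive.
Cu²⁺ is absent, so SibR is active.
With repressor SibR bound, *nerH* is not transcribed.
So NerH is not produced.
Required activator UlmC is absent, so *dulZ* is not transcribed.
So DulZ is not produced.
MoO₄²⁻ is present, so JalL is inactive.
Cellobiose is present, so UlmD is active.
Required activator DulZ is absent, so *jovQ* is not transcribed.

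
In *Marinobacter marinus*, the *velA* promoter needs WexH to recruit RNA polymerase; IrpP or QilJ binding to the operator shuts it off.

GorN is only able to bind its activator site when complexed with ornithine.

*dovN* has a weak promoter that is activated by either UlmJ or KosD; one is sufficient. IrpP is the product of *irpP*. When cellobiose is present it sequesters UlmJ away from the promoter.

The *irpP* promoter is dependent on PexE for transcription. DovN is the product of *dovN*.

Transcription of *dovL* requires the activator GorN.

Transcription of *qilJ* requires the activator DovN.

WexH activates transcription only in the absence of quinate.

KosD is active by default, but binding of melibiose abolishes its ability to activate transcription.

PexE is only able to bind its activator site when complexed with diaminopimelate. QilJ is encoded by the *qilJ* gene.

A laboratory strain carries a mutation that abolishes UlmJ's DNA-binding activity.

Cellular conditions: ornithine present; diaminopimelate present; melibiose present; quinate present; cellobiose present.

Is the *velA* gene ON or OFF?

Quinate is present, so WexH is inactive.
Diaminopimelate is present, so PexE is active.
No repressor is bound and PexE is active, so *irpP* is transcribed.
So IrpP is produced and active.
UlmJ is non-functional in this strain, so it has no effect.
Melibiose is present, so KosD is inactive.
No activator is available at the *dovN* promoter, so *dovN* is not transcribed.
So DovN is not produced.
Required activator DovN is absent, so *qilJ* is not transcribed.
So QilJ is not produced.
With repressor IrpP bound, *velA* is not transcribed.

OFF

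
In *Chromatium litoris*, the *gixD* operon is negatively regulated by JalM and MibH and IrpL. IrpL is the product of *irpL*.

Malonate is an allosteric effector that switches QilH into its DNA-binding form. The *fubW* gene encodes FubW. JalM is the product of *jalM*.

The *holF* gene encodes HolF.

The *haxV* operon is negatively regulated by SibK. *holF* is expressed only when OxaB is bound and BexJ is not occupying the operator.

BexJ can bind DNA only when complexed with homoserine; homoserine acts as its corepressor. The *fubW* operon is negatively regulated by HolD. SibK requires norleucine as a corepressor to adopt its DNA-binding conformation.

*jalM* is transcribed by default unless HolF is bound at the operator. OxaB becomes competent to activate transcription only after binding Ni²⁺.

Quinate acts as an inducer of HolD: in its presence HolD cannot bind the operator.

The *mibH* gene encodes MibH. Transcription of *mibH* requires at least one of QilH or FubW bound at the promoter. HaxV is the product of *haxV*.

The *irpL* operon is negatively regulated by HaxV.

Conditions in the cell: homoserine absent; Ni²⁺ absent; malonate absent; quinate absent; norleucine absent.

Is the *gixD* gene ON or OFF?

Homoserine is absent, so BexJ is inactive.
Ni²⁺ is absent, so OxaB is inactive.
Required activator OxaB is absent, so *holF* is not transcribed.
So HolF is not produced.
With no repressor bound, *jalM* is transcribed.
So JalM is produced and active.
Malonate is absent, so QilH is inactive.
Quinate is absent, so HolD is active.
With repressor HolD bound, *fubW* is not transcribed.
So FubW is not produced.
No activator is available at the *mibH* promoter, so *mibH* is not transcribed.
So MibH is not produced.
Norleucine is absent, so SibK is inactive.
With no repressor bound, *haxV* is transcribed.
So HaxV is produced and active.
With repressor HaxV bound, *irpL* is not transcribed.
So IrpL is not produced.
With repressor JalM bound, *gixD* is not transcribed.

OFF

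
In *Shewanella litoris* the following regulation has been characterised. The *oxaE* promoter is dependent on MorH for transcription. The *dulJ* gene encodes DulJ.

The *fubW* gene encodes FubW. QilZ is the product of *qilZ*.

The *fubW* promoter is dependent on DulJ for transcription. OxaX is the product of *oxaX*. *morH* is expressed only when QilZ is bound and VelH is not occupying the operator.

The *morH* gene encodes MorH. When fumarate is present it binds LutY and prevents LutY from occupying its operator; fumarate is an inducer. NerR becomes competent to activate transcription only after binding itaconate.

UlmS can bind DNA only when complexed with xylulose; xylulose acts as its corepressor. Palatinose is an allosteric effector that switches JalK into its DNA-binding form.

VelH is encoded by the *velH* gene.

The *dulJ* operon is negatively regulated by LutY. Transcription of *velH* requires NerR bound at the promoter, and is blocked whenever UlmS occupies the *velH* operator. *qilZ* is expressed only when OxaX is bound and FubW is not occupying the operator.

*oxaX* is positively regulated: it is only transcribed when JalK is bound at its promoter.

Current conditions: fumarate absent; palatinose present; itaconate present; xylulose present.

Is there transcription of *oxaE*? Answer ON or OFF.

ON

Fumarate is absent, so LutY is active.
With repressor LutY bound, *dulJ* is not transcribed.
So DulJ is not produced.
Required activator DulJ is absent, so *fubW* is not transcribed.
So FubW is not produced.
Palatinose is present, so JalK is active.
No repressor is bound and JalK is active, so *oxaX* is transcribed.
So OxaX is produced and active.
No repressor is bound and OxaX is active, so *qilZ* is transcribed.
So QilZ is produced and active.
Xylulose is present, so UlmS is active.
Itaconate is present, so NerR is active.
With repressor UlmS bound, *velH* is not transcribed.
So VelH is not produced.
No repressor is bound and QilZ is active, so *morH* is transcribed.
So MorH is produced and active.
No repressor is bound and MorH is active, so *oxaE* is transcribed.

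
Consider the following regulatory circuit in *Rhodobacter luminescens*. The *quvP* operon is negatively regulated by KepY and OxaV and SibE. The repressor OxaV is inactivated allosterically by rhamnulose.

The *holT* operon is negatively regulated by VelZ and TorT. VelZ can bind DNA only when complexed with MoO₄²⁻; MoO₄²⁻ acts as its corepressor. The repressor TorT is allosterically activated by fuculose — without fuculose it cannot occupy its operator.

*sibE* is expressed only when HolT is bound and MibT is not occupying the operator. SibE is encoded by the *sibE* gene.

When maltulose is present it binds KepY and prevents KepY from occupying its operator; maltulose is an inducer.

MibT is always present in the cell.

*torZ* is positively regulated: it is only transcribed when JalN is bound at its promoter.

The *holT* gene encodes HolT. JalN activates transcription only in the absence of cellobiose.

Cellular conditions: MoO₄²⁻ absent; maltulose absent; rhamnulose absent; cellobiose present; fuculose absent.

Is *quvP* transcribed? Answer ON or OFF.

OFF

Maltulose is absent, so KepY is active.
Rhamnulose is absent, so OxaV is active.
MibT is produced constitutively and is active.
MoO₄²⁻ is absent, so VelZ is inactive.
Fuculose is absent, so TorT is inactive.
With no repressor bound, *holT* is transcribed.
So HolT is produced and active.
With repressor MibT bound, *sibE* is not transcribed.
So SibE is not produced.
With repressor KepY bound, *quvP* is not transcribed.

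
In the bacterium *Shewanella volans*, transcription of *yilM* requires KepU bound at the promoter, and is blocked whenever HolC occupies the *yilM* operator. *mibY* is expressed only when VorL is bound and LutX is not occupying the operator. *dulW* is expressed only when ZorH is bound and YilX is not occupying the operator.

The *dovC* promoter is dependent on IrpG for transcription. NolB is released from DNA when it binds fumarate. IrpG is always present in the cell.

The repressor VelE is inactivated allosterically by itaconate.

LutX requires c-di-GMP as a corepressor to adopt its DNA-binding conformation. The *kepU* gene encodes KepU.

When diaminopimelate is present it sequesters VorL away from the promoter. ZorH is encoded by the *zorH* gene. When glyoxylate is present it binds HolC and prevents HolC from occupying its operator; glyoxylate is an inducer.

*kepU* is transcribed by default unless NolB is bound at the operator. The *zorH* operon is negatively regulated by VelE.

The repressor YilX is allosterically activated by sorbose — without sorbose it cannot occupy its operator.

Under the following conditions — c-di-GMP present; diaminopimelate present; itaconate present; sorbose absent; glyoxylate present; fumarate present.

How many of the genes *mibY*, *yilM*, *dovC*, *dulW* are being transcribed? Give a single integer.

Diaminopimelate is present, so VorL is inactive.
c-di-GMP is present, so LutX is active.
With repressor LutX bound, *mibY* is not transcribed.
→ *mibY* is OFF.
Glyoxylate is present, so HolC is inactive.
Fumarate is present, so NolB is inactive.
With no repressor bound, *kepU* is transcribed.
So KepU is produced and active.
No repressor is bound and KepU is active, so *yilM* is transcribed.
→ *yilM* is ON.
IrpG is produced constitutively and is active.
No repressor is bound and IrpG is active, so *dovC* is transcribed.
→ *dovC* is ON.
Sorbose is absent, so YilX is inactive.
Itaconate is present, so VelE is inactive.
With no repressor bound, *zorH* is transcribed.
So ZorH is produced and active.
No repressor is bound and ZorH is active, so *dulW* is transcribed.
→ *dulW* is ON.
3 of the 4 genes are transcribed.

3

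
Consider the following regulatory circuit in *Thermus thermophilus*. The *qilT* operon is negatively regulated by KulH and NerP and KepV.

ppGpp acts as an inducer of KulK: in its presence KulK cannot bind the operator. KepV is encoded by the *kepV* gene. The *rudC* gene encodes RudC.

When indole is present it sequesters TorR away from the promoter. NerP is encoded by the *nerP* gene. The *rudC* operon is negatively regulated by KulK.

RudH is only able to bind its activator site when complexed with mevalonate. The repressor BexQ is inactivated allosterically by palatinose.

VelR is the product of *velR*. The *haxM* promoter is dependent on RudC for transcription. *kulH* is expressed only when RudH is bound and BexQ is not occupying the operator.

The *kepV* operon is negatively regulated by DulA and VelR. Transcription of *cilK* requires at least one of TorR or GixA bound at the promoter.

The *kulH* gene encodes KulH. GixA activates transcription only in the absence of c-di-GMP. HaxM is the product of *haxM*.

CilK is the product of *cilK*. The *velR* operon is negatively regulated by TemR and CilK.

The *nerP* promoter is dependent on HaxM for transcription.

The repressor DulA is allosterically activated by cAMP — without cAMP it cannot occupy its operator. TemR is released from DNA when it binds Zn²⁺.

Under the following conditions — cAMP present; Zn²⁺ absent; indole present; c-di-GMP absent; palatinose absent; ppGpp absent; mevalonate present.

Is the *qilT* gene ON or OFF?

ON

Palatinose is absent, so BexQ is active.
Mevalonate is present, so RudH is active.
With repressor BexQ bound, *kulH* is not transcribed.
So KulH is not produced.
ppGpp is absent, so KulK is active.
With repressor KulK bound, *rudC* is not transcribed.
So RudC is not produced.
Required activator RudC is absent, so *haxM* is not transcribed.
So HaxM is not produced.
Required activator HaxM is absent, so *nerP* is not transcribed.
So NerP is not produced.
cAMP is present, so DulA is active.
Zn²⁺ is absent, so TemR is active.
Indole is present, so TorR is inactive.
c-di-GMP is absent, so GixA is active.
Activator GixA is present, so *cilK* is transcribed.
So CilK is produced and active.
With repressor TemR bound, *velR* is not transcribed.
So VelR is not produced.
With repressor DulA bound, *kepV* is not transcribed.
So KepV is not produced.
With no repressor bound, *qilT* is transcribed.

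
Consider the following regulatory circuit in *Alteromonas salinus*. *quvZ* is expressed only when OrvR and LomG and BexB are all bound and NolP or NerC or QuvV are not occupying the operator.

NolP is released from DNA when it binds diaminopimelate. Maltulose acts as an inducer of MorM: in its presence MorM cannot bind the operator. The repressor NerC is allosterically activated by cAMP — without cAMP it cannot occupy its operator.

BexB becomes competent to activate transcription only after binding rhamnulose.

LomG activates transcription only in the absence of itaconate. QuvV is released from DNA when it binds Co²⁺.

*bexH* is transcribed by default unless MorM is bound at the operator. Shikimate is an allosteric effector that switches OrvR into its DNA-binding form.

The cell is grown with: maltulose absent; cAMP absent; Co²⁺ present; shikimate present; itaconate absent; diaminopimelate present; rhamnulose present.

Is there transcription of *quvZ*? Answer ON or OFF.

ON

Diaminopimelate is present, so NolP is inactive.
cAMP is absent, so NerC is inactive.
Shikimate is present, so OrvR is active.
Itaconate is absent, so LomG is active.
Co²⁺ is present, so QuvV is inactive.
Rhamnulose is present, so BexB is active.
No repressor is bound and OrvR and LomG and BexB are active, so *quvZ* is transcribed.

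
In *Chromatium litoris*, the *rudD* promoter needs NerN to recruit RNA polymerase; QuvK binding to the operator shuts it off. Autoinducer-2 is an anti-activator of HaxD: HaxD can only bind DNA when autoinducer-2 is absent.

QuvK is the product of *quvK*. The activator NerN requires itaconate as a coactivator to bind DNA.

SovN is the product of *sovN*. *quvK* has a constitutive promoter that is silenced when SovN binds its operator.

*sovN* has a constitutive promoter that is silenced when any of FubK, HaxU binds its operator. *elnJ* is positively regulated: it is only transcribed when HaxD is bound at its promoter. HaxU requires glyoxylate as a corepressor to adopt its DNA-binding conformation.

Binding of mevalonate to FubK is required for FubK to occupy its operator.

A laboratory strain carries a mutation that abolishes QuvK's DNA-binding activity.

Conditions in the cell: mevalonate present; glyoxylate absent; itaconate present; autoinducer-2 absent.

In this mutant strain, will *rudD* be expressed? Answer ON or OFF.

QuvK is non-functional in this strain, so it has no effect.
Itaconate is present, so NerN is active.
No repressor is bound and NerN is active, so *rudD* is transcribed.

ON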